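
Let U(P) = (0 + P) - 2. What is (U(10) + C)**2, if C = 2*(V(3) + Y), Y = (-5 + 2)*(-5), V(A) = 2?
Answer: 1764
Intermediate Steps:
U(P) = -2 + P (U(P) = P - 2 = -2 + P)
Y = 15 (Y = -3*(-5) = 15)
C = 34 (C = 2*(2 + 15) = 2*17 = 34)
(U(10) + C)**2 = ((-2 + 10) + 34)**2 = (8 + 34)**2 = 42**2 = 1764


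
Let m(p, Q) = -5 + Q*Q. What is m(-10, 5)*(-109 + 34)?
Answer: -1500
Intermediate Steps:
m(p, Q) = -5 + Q²
m(-10, 5)*(-109 + 34) = (-5 + 5²)*(-109 + 34) = (-5 + 25)*(-75) = 20*(-75) = -1500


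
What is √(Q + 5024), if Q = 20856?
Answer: 2*√6470 ≈ 160.87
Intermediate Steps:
√(Q + 5024) = √(20856 + 5024) = √25880 = 2*√6470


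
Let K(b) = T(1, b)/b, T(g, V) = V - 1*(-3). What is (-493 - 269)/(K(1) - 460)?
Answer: 127/76 ≈ 1.6711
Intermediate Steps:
T(g, V) = 3 + V (T(g, V) = V + 3 = 3 + V)
K(b) = (3 + b)/b
(-493 - 269)/(K(1) - 460) = (-493 - 269)/((3 + 1)/1 - 460) = -762/(1*4 - 460) = -762/(4 - 460) = -762/(-456) = -762*(-1/456) = 127/76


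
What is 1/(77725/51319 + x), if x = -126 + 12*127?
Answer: 51319/71821687 ≈ 0.00071453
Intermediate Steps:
x = 1398 (x = -126 + 1524 = 1398)
1/(77725/51319 + x) = 1/(77725/51319 + 1398) = 1/(71821687/51319) = 51319/71821687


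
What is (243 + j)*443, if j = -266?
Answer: -10189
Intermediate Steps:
(243 + j)*443 = (243 - 266)*443 = -23*443 = -10189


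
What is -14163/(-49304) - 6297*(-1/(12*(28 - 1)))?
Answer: 26254675/1331208 ≈ 19.722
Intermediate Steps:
-14163/(-49304) - 6297*(-1/(12*(28 - 1))) = -14163*(-1/49304) - 6297/(27*(-12)) = 14163/49304 - 6297/(-324) = 14163/49304 - 6297*(-1/324) = 14163/49304 + 2099/108 = 26254675/1331208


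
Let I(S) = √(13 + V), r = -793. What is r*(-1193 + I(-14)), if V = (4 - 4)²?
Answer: 946049 - 793*√13 ≈ 9.4319e+5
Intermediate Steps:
V = 0 (V = 0² = 0)
I(S) = √13 (I(S) = √(13 + 0) = √13)
r*(-1193 + I(-14)) = -793*(-1193 + √13) = 946049 - 793*√13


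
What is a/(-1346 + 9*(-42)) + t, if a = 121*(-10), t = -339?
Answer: -291613/862 ≈ -338.30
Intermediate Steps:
a = -1210
a/(-1346 + 9*(-42)) + t = -1210/(-1346 + 9*(-42)) - 339 = -1210/(-1346 - 378) - 339 = -1210/(-1724) - 339 = -1/1724*(-1210) - 339 = 605/862 - 339 = -291613/862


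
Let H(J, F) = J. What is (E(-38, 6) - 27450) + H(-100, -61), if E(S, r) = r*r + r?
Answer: -27508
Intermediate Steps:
E(S, r) = r + r² (E(S, r) = r² + r = r + r²)
(E(-38, 6) - 27450) + H(-100, -61) = (6*(1 + 6) - 27450) - 100 = (6*7 - 27450) - 100 = (42 - 27450) - 100 = -27408 - 100 = -27508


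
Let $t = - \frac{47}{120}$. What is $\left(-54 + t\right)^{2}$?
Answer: $\frac{42601729}{14400} \approx 2958.5$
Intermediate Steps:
$t = - \frac{47}{120}$ ($t = \left(-47\right) \frac{1}{120} = - \frac{47}{120} \approx -0.39167$)
$\left(-54 + t\right)^{2} = \left(-54 - \frac{47}{120}\right)^{2} = \left(- \frac{6527}{120}\right)^{2} = \frac{42601729}{14400}$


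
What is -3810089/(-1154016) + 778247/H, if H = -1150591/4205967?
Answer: -3777414493270830985/1327800423456 ≈ -2.8449e+6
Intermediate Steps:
H = -1150591/4205967 (H = -1150591*1/4205967 = -1150591/4205967 ≈ -0.27356)
-3810089/(-1154016) + 778247/H = -3810089/(-1154016) + 778247/(-1150591/4205967) = -3810089*(-1/1154016) + 778247*(-4205967/1150591) = 3810089/1154016 - 3273281199849/1150591 = -3777414493270830985/1327800423456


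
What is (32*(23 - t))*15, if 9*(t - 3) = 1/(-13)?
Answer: 374560/39 ≈ 9604.1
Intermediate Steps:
t = 350/117 (t = 3 + (⅑)/(-13) = 3 + (⅑)*(-1/13) = 3 - 1/117 = 350/117 ≈ 2.9915)
(32*(23 - t))*15 = (32*(23 - 1*350/117))*15 = (32*(23 - 350/117))*15 = (32*(2341/117))*15 = (74912/117)*15 = 374560/39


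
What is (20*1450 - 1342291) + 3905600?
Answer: 2592309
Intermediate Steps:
(20*1450 - 1342291) + 3905600 = (29000 - 1342291) + 3905600 = -1313291 + 3905600 = 2592309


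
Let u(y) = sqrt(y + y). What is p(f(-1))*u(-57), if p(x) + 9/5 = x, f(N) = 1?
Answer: -4*I*sqrt(114)/5 ≈ -8.5417*I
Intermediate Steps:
u(y) = sqrt(2)*sqrt(y) (u(y) = sqrt(2*y) = sqrt(2)*sqrt(y))
p(x) = -9/5 + x
p(f(-1))*u(-57) = (-9/5 + 1)*(sqrt(2)*sqrt(-57)) = -4*sqrt(2)*I*sqrt(57)/5 = -4*I*sqrt(114)/5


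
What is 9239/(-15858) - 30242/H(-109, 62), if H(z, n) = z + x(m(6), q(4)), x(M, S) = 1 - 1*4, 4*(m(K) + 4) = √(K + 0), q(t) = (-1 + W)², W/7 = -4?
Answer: 119635717/444024 ≈ 269.44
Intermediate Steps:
W = -28 (W = 7*(-4) = -28)
q(t) = 841 (q(t) = (-1 - 28)² = (-29)² = 841)
m(K) = -4 + √K/4 (m(K) = -4 + √(K + 0)/4 = -4 + √K/4)
x(M, S) = -3 (x(M, S) = 1 - 4 = -3)
H(z, n) = -3 + z (H(z, n) = z - 3 = -3 + z)
9239/(-15858) - 30242/H(-109, 62) = 9239/(-15858) - 30242/(-3 - 109) = 9239*(-1/15858) - 30242/(-112) = -9239/15858 - 30242*(-1/112) = -9239/15858 + 15121/56 = 119635717/444024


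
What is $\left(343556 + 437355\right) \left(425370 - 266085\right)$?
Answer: $124387408635$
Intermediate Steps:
$\left(343556 + 437355\right) \left(425370 - 266085\right) = 780911 \cdot 159285 = 124387408635$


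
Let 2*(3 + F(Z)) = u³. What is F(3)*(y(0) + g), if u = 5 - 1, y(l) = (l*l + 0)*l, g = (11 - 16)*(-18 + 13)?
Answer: 725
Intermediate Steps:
g = 25 (g = -5*(-5) = 25)
y(l) = l³ (y(l) = (l² + 0)*l = l²*l = l³)
u = 4
F(Z) = 29 (F(Z) = -3 + (½)*4³ = -3 + (½)*64 = -3 + 32 = 29)
F(3)*(y(0) + g) = 29*(0³ + 25) = 29*(0 + 25) = 29*25 = 725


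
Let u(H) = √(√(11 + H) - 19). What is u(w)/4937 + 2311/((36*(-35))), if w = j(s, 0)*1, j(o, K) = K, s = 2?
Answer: -2311/1260 + I*√(19 - √11)/4937 ≈ -1.8341 + 0.00080215*I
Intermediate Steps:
w = 0 (w = 0*1 = 0)
u(H) = √(-19 + √(11 + H))
u(w)/4937 + 2311/((36*(-35))) = √(-19 + √(11 + 0))/4937 + 2311/((36*(-35))) = √(-19 + √11)*(1/4937) + 2311/(-1260) = √(-19 + √11)/4937 + 2311*(-1/1260) = √(-19 + √11)/4937 - 2311/1260 = -2311/1260 + √(-19 + √11)/4937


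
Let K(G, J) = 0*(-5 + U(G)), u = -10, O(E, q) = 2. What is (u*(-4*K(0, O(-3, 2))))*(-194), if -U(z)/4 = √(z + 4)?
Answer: 0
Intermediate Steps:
U(z) = -4*√(4 + z) (U(z) = -4*√(z + 4) = -4*√(4 + z))
K(G, J) = 0 (K(G, J) = 0*(-5 - 4*√(4 + G)) = 0)
(u*(-4*K(0, O(-3, 2))))*(-194) = -(-40)*0*(-194) = -10*0*(-194) = 0*(-194) = 0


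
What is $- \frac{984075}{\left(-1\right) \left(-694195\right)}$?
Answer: $- \frac{196815}{138839} \approx -1.4176$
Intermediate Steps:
$- \frac{984075}{\left(-1\right) \left(-694195\right)} = - \frac{984075}{694195} = \left(-984075\right) \frac{1}{694195} = - \frac{196815}{138839}$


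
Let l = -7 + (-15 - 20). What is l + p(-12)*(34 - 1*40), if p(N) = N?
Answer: 30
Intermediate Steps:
l = -42 (l = -7 - 35 = -42)
l + p(-12)*(34 - 1*40) = -42 - 12*(34 - 1*40) = -42 - 12*(34 - 40) = -42 - 12*(-6) = -42 + 72 = 30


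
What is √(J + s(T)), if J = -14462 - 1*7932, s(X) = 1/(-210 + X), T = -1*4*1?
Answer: I*√1025555838/214 ≈ 149.65*I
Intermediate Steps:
T = -4 (T = -4*1 = -4)
J = -22394 (J = -14462 - 7932 = -22394)
√(J + s(T)) = √(-22394 + 1/(-210 - 4)) = √(-22394 + 1/(-214)) = √(-22394 - 1/214) = √(-4792317/214) = I*√1025555838/214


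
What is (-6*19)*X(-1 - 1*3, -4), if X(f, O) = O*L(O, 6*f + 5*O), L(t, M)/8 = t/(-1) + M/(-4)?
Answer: 54720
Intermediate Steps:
L(t, M) = -8*t - 2*M (L(t, M) = 8*(t/(-1) + M/(-4)) = 8*(t*(-1) + M*(-1/4)) = 8*(-t - M/4) = -8*t - 2*M)
X(f, O) = O*(-18*O - 12*f) (X(f, O) = O*(-8*O - 2*(6*f + 5*O)) = O*(-8*O - 2*(5*O + 6*f)) = O*(-8*O + (-12*f - 10*O)) = O*(-18*O - 12*f))
(-6*19)*X(-1 - 1*3, -4) = (-6*19)*(-6*(-4)*(2*(-1 - 1*3) + 3*(-4))) = -(-684)*(-4)*(2*(-1 - 3) - 12) = -(-684)*(-4)*(2*(-4) - 12) = -(-684)*(-4)*(-8 - 12) = -(-684)*(-4)*(-20) = -114*(-480) = 54720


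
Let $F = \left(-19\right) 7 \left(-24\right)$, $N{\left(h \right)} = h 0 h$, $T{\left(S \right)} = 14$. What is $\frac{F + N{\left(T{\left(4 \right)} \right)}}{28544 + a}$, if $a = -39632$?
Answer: $- \frac{19}{66} \approx -0.28788$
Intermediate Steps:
$N{\left(h \right)} = 0$ ($N{\left(h \right)} = 0 h = 0$)
$F = 3192$ ($F = \left(-133\right) \left(-24\right) = 3192$)
$\frac{F + N{\left(T{\left(4 \right)} \right)}}{28544 + a} = \frac{3192 + 0}{28544 - 39632} = \frac{3192}{-11088} = 3192 \left(- \frac{1}{11088}\right) = - \frac{19}{66}$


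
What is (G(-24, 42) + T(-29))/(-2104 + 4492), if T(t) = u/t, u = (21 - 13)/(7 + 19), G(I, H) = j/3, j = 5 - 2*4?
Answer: -127/300092 ≈ -0.00042320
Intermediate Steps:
j = -3 (j = 5 - 8 = -3)
G(I, H) = -1 (G(I, H) = -3/3 = -3*⅓ = -1)
u = 4/13 (u = 8/26 = 8*(1/26) = 4/13 ≈ 0.30769)
T(t) = 4/(13*t)
(G(-24, 42) + T(-29))/(-2104 + 4492) = (-1 + (4/13)/(-29))/(-2104 + 4492) = (-1 + (4/13)*(-1/29))/2388 = (-1 - 4/377)*(1/2388) = -381/377*1/2388 = -127/300092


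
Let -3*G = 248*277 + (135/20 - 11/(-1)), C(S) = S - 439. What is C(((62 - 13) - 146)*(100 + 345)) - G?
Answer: -248393/12 ≈ -20699.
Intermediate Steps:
C(S) = -439 + S
G = -274855/12 (G = -(248*277 + (135/20 - 11/(-1)))/3 = -(68696 + (135*(1/20) - 11*(-1)))/3 = -(68696 + (27/4 + 11))/3 = -(68696 + 71/4)/3 = -⅓*274855/4 = -274855/12 ≈ -22905.)
C(((62 - 13) - 146)*(100 + 345)) - G = (-439 + ((62 - 13) - 146)*(100 + 345)) - 1*(-274855/12) = (-439 + (49 - 146)*445) + 274855/12 = (-439 - 97*445) + 274855/12 = (-439 - 43165) + 274855/12 = -43604 + 274855/12 = -248393/12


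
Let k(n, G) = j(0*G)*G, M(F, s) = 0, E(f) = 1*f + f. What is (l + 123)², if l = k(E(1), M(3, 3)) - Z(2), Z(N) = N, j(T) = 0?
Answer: 14641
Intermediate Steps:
E(f) = 2*f (E(f) = f + f = 2*f)
k(n, G) = 0 (k(n, G) = 0*G = 0)
l = -2 (l = 0 - 1*2 = 0 - 2 = -2)
(l + 123)² = (-2 + 123)² = 121² = 14641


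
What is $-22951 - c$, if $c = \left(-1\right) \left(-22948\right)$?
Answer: $-45899$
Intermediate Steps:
$c = 22948$
$-22951 - c = -22951 - 22948 = -45899$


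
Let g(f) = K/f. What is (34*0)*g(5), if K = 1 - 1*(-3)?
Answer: 0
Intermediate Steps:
K = 4 (K = 1 + 3 = 4)
g(f) = 4/f
(34*0)*g(5) = (34*0)*(4/5) = 0*(4*(⅕)) = 0*(⅘) = 0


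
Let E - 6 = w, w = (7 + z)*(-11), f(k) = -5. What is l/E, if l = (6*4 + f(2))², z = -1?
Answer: -361/60 ≈ -6.0167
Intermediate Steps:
w = -66 (w = (7 - 1)*(-11) = 6*(-11) = -66)
E = -60 (E = 6 - 66 = -60)
l = 361 (l = (6*4 - 5)² = (24 - 5)² = 19² = 361)
l/E = 361/(-60) = 361*(-1/60) = -361/60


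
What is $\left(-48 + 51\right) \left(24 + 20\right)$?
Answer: $132$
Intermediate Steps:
$\left(-48 + 51\right) \left(24 + 20\right) = 3 \cdot 44 = 132$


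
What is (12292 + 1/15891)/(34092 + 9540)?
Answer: 195332173/693356112 ≈ 0.28172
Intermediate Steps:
(12292 + 1/15891)/(34092 + 9540) = (12292 + 1/15891)/43632 = (195332173/15891)*(1/43632) = 195332173/693356112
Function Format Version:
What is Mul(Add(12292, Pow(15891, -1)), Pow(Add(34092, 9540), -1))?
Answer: Rational(195332173, 693356112) ≈ 0.28172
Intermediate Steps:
Mul(Add(12292, Pow(15891, -1)), Pow(Add(34092, 9540), -1)) = Mul(Add(12292, Rational(1, 15891)), Pow(43632, -1)) = Mul(Rational(195332173, 15891), Rational(1, 43632)) = Rational(195332173, 693356112)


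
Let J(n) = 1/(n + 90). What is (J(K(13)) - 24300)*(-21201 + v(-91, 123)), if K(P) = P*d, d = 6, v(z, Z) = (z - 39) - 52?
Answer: 87293937817/168 ≈ 5.1961e+8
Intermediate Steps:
v(z, Z) = -91 + z (v(z, Z) = (-39 + z) - 52 = -91 + z)
K(P) = 6*P (K(P) = P*6 = 6*P)
J(n) = 1/(90 + n)
(J(K(13)) - 24300)*(-21201 + v(-91, 123)) = (1/(90 + 6*13) - 24300)*(-21201 + (-91 - 91)) = (1/(90 + 78) - 24300)*(-21201 - 182) = (1/168 - 24300)*(-21383) = -4082399/168*(-21383) = 87293937817/168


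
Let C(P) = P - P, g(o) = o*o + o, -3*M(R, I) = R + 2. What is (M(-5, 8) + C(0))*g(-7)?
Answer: 42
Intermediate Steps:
M(R, I) = -⅔ - R/3 (M(R, I) = -(R + 2)/3 = -(2 + R)/3 = -⅔ - R/3)
g(o) = o + o² (g(o) = o² + o = o + o²)
C(P) = 0
(M(-5, 8) + C(0))*g(-7) = ((-⅔ - ⅓*(-5)) + 0)*(-7*(1 - 7)) = ((-⅔ + 5/3) + 0)*(-7*(-6)) = (1 + 0)*42 = 1*42 = 42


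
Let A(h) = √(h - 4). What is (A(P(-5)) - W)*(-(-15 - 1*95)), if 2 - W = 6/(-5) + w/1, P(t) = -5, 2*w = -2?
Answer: -462 + 330*I ≈ -462.0 + 330.0*I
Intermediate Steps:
w = -1 (w = (½)*(-2) = -1)
A(h) = √(-4 + h)
W = 21/5 (W = 2 - (6/(-5) - 1/1) = 2 - (6*(-⅕) - 1*1) = 2 - (-6/5 - 1) = 2 - 1*(-11/5) = 2 + 11/5 = 21/5 ≈ 4.2000)
(A(P(-5)) - W)*(-(-15 - 1*95)) = (√(-4 - 5) - 1*21/5)*(-(-15 - 1*95)) = (√(-9) - 21/5)*(-(-15 - 95)) = (3*I - 21/5)*(-1*(-110)) = (-21/5 + 3*I)*110 = -462 + 330*I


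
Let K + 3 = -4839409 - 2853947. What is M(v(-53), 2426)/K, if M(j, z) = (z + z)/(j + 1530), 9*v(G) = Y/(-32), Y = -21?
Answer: -155264/376684807811 ≈ -4.1219e-7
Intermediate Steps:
v(G) = 7/96 (v(G) = (-21/(-32))/9 = (-21*(-1/32))/9 = (⅑)*(21/32) = 7/96)
M(j, z) = 2*z/(1530 + j) (M(j, z) = (2*z)/(1530 + j) = 2*z/(1530 + j))
K = -7693359 (K = -3 + (-4839409 - 2853947) = -3 - 7693356 = -7693359)
M(v(-53), 2426)/K = (2*2426/(1530 + 7/96))/(-7693359) = (2*2426/(146887/96))*(-1/7693359) = (2*2426*(96/146887))*(-1/7693359) = (465792/146887)*(-1/7693359) = -155264/376684807811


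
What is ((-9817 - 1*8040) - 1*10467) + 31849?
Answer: 3525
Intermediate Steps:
((-9817 - 1*8040) - 1*10467) + 31849 = ((-9817 - 8040) - 10467) + 31849 = (-17857 - 10467) + 31849 = -28324 + 31849 = 3525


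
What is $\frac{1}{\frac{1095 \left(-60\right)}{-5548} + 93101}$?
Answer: $\frac{19}{1769144} \approx 1.074 \cdot 10^{-5}$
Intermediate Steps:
$\frac{1}{\frac{1095 \left(-60\right)}{-5548} + 93101} = \frac{1}{\left(-65700\right) \left(- \frac{1}{5548}\right) + 93101} = \frac{1}{\frac{225}{19} + 93101} = \frac{1}{\frac{1769144}{19}} = \frac{19}{1769144}$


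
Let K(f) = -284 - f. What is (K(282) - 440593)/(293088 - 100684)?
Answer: -441159/192404 ≈ -2.2929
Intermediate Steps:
(K(282) - 440593)/(293088 - 100684) = ((-284 - 1*282) - 440593)/(293088 - 100684) = ((-284 - 282) - 440593)/192404 = (-566 - 440593)*(1/192404) = -441159*1/192404 = -441159/192404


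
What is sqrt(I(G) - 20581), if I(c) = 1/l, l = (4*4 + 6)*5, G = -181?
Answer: I*sqrt(249029990)/110 ≈ 143.46*I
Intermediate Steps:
l = 110 (l = (16 + 6)*5 = 22*5 = 110)
I(c) = 1/110
sqrt(I(G) - 20581) = sqrt(1/110 - 20581) = sqrt(-2263909/110) = I*sqrt(249029990)/110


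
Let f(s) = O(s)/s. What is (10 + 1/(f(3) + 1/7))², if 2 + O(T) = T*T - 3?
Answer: 109561/961 ≈ 114.01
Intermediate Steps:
O(T) = -5 + T² (O(T) = -2 + (T*T - 3) = -2 + (T² - 3) = -2 + (-3 + T²) = -5 + T²)
f(s) = (-5 + s²)/s
(10 + 1/(f(3) + 1/7))² = (10 + 1/((3 - 5/3) + 1/7))² = (10 + 1/((3 - 5*⅓) + ⅐))² = (10 + 1/((3 - 5/3) + ⅐))² = (10 + 1/(4/3 + ⅐))² = (10 + 1/(31/21))² = (10 + 21/31)² = (331/31)² = 109561/961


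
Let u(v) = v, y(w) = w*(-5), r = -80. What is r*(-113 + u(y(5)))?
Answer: 11040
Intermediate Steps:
y(w) = -5*w
r*(-113 + u(y(5))) = -80*(-113 - 5*5) = -80*(-113 - 25) = -80*(-138) = 11040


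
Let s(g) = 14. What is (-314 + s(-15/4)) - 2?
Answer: -302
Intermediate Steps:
(-314 + s(-15/4)) - 2 = (-314 + 14) - 2 = -300 - 2 = -302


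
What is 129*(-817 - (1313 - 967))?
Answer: -150027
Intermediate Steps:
129*(-817 - (1313 - 967)) = 129*(-817 - 1*346) = 129*(-817 - 346) = 129*(-1163) = -150027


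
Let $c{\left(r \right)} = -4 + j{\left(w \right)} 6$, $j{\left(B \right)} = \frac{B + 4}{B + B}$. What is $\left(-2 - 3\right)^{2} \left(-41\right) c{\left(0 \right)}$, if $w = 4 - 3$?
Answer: $-11275$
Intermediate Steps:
$w = 1$
$j{\left(B \right)} = \frac{4 + B}{2 B}$
$c{\left(r \right)} = 11$ ($c{\left(r \right)} = -4 + \frac{4 + 1}{2 \cdot 1} \cdot 6 = -4 + \frac{1}{2} \cdot 1 \cdot 5 \cdot 6 = -4 + \frac{5}{2} \cdot 6 = -4 + 15 = 11$)
$\left(-2 - 3\right)^{2} \left(-41\right) c{\left(0 \right)} = \left(-2 - 3\right)^{2} \left(-41\right) 11 = \left(-5\right)^{2} \left(-41\right) 11 = 25 \left(-41\right) 11 = \left(-1025\right) 11 = -11275$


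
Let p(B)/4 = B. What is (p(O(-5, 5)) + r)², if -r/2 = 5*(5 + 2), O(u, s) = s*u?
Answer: 28900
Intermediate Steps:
r = -70 (r = -10*(5 + 2) = -10*7 = -2*35 = -70)
p(B) = 4*B
(p(O(-5, 5)) + r)² = (4*(5*(-5)) - 70)² = (4*(-25) - 70)² = (-100 - 70)² = (-170)² = 28900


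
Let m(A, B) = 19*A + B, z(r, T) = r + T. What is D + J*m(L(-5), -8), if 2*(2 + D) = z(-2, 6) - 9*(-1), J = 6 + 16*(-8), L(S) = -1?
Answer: 6597/2 ≈ 3298.5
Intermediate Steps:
z(r, T) = T + r
m(A, B) = B + 19*A
J = -122 (J = 6 - 128 = -122)
D = 9/2 (D = -2 + ((6 - 2) - 9*(-1))/2 = -2 + (4 + 9)/2 = -2 + (1/2)*13 = -2 + 13/2 = 9/2 ≈ 4.5000)
D + J*m(L(-5), -8) = 9/2 - 122*(-8 + 19*(-1)) = 9/2 - 122*(-8 - 19) = 9/2 - 122*(-27) = 9/2 + 3294 = 6597/2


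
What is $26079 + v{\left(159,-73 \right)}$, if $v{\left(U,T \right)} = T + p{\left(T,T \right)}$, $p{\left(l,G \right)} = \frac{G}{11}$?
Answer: $\frac{285993}{11} \approx 25999.0$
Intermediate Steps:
$p{\left(l,G \right)} = \frac{G}{11}$ ($p{\left(l,G \right)} = G \frac{1}{11} = \frac{G}{11}$)
$v{\left(U,T \right)} = \frac{12 T}{11}$ ($v{\left(U,T \right)} = T + \frac{T}{11} = \frac{12 T}{11}$)
$26079 + v{\left(159,-73 \right)} = 26079 + \frac{12}{11} \left(-73\right) = 26079 - \frac{876}{11} = \frac{285993}{11}$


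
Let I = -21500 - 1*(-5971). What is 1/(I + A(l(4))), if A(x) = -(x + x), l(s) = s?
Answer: -1/15537 ≈ -6.4363e-5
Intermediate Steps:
I = -15529 (I = -21500 + 5971 = -15529)
A(x) = -2*x
1/(I + A(l(4))) = 1/(-15529 - 2*4) = 1/(-15529 - 8) = 1/(-15537) = -1/15537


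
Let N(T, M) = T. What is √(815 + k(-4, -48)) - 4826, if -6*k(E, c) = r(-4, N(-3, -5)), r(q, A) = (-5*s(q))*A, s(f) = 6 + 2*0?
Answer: -4826 + 20*√2 ≈ -4797.7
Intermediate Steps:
s(f) = 6 (s(f) = 6 + 0 = 6)
r(q, A) = -30*A (r(q, A) = (-5*6)*A = -30*A)
k(E, c) = -15 (k(E, c) = -(-5)*(-3) = -⅙*90 = -15)
√(815 + k(-4, -48)) - 4826 = √(815 - 15) - 4826 = √800 - 4826 = 20*√2 - 4826 = -4826 + 20*√2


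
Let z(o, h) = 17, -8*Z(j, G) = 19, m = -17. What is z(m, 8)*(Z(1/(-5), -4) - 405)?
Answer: -55403/8 ≈ -6925.4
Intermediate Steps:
Z(j, G) = -19/8 (Z(j, G) = -⅛*19 = -19/8)
z(m, 8)*(Z(1/(-5), -4) - 405) = 17*(-19/8 - 405) = 17*(-3259/8) = -55403/8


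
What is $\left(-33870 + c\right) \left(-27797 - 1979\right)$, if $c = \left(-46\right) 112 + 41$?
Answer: $1160698256$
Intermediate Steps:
$c = -5111$ ($c = -5152 + 41 = -5111$)
$\left(-33870 + c\right) \left(-27797 - 1979\right) = \left(-33870 - 5111\right) \left(-27797 - 1979\right) = \left(-38981\right) \left(-29776\right) = 1160698256$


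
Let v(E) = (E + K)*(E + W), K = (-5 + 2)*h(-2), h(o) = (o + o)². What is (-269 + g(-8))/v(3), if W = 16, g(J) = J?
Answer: 277/855 ≈ 0.32398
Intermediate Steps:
h(o) = 4*o² (h(o) = (2*o)² = 4*o²)
K = -48 (K = (-5 + 2)*(4*(-2)²) = -12*4 = -3*16 = -48)
v(E) = (-48 + E)*(16 + E) (v(E) = (E - 48)*(E + 16) = (-48 + E)*(16 + E))
(-269 + g(-8))/v(3) = (-269 - 8)/(-768 + 3² - 32*3) = -277/(-768 + 9 - 96) = -277/(-855) = -277*(-1/855) = 277/855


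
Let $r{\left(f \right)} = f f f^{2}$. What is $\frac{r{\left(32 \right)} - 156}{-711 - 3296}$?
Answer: $- \frac{1048420}{4007} \approx -261.65$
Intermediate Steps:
$r{\left(f \right)} = f^{4}$ ($r{\left(f \right)} = f^{2} f^{2} = f^{4}$)
$\frac{r{\left(32 \right)} - 156}{-711 - 3296} = \frac{32^{4} - 156}{-711 - 3296} = \frac{1048576 - 156}{-4007} = 1048420 \left(- \frac{1}{4007}\right) = - \frac{1048420}{4007}$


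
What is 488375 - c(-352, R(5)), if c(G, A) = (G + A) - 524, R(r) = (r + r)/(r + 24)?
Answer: 14188269/29 ≈ 4.8925e+5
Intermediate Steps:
R(r) = 2*r/(24 + r) (R(r) = (2*r)/(24 + r) = 2*r/(24 + r))
c(G, A) = -524 + A + G (c(G, A) = (A + G) - 524 = -524 + A + G)
488375 - c(-352, R(5)) = 488375 - (-524 + 2*5/(24 + 5) - 352) = 488375 - (-524 + 2*5/29 - 352) = 488375 - (-524 + 2*5*(1/29) - 352) = 488375 - (-524 + 10/29 - 352) = 488375 - 1*(-25394/29) = 488375 + 25394/29 = 14188269/29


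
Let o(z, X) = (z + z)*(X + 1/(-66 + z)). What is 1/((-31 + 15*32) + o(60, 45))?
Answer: 1/5829 ≈ 0.00017156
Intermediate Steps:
o(z, X) = 2*z*(X + 1/(-66 + z)) (o(z, X) = (2*z)*(X + 1/(-66 + z)) = 2*z*(X + 1/(-66 + z)))
1/((-31 + 15*32) + o(60, 45)) = 1/((-31 + 15*32) + 2*60*(1 - 66*45 + 45*60)/(-66 + 60)) = 1/((-31 + 480) + 2*60*(1 - 2970 + 2700)/(-6)) = 1/(449 + 2*60*(-⅙)*(-269)) = 1/(449 + 5380) = 1/5829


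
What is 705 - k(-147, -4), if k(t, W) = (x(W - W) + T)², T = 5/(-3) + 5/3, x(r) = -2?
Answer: 701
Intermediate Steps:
T = 0 (T = 5*(-⅓) + 5*(⅓) = -5/3 + 5/3 = 0)
k(t, W) = 4 (k(t, W) = (-2 + 0)² = (-2)² = 4)
705 - k(-147, -4) = 705 - 1*4 = 705 - 4 = 701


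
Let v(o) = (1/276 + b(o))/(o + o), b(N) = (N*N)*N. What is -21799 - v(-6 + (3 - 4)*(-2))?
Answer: -48149855/2208 ≈ -21807.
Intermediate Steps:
b(N) = N**3 (b(N) = N**2*N = N**3)
v(o) = (1/276 + o**3)/(2*o) (v(o) = (1/276 + o**3)/(o + o) = (1/276 + o**3)/((2*o)) = (1/276 + o**3)*(1/(2*o)) = (1/276 + o**3)/(2*o))
-21799 - v(-6 + (3 - 4)*(-2)) = -21799 - (1 + 276*(-6 + (3 - 4)*(-2))**3)/(552*(-6 + (3 - 4)*(-2))) = -21799 - (1 + 276*(-6 - 1*(-2))**3)/(552*(-6 - 1*(-2))) = -21799 - (1 + 276*(-6 + 2)**3)/(552*(-6 + 2)) = -21799 - (1 + 276*(-4)**3)/(552*(-4)) = -21799 - (-1)*(1 + 276*(-64))/(552*4) = -21799 - (-1)*(1 - 17664)/(552*4) = -21799 - (-1)*(-17663)/(552*4) = -21799 - 1*17663/2208 = -21799 - 17663/2208 = -48149855/2208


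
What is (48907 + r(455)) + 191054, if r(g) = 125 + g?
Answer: 240541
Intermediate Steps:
(48907 + r(455)) + 191054 = (48907 + (125 + 455)) + 191054 = (48907 + 580) + 191054 = 49487 + 191054 = 240541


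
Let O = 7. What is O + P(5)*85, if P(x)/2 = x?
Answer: 857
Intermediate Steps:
P(x) = 2*x
O + P(5)*85 = 7 + (2*5)*85 = 7 + 10*85 = 7 + 850 = 857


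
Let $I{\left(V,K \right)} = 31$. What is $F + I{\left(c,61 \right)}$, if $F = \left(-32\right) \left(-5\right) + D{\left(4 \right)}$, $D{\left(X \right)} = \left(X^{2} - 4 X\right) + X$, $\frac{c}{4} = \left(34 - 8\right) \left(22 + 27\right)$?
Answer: $195$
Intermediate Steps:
$c = 5096$ ($c = 4 \left(34 - 8\right) \left(22 + 27\right) = 4 \cdot 26 \cdot 49 = 4 \cdot 1274 = 5096$)
$D{\left(X \right)} = X^{2} - 3 X$
$F = 164$ ($F = \left(-32\right) \left(-5\right) + 4 \left(-3 + 4\right) = 160 + 4 \cdot 1 = 160 + 4 = 164$)
$F + I{\left(c,61 \right)} = 164 + 31 = 195$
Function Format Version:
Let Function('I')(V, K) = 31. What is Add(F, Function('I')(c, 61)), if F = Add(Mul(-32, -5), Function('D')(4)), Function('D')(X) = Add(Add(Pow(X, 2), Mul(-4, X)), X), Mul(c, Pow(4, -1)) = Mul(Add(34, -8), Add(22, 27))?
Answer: 195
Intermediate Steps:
c = 5096 (c = Mul(4, Mul(Add(34, -8), Add(22, 27))) = Mul(4, Mul(26, 49)) = Mul(4, 1274) = 5096)
Function('D')(X) = Add(Pow(X, 2), Mul(-3, X))
F = 164 (F = Add(Mul(-32, -5), Mul(4, Add(-3, 4))) = Add(160, Mul(4, 1)) = Add(160, 4) = 164)
Add(F, Function('I')(c, 61)) = Add(164, 31) = 195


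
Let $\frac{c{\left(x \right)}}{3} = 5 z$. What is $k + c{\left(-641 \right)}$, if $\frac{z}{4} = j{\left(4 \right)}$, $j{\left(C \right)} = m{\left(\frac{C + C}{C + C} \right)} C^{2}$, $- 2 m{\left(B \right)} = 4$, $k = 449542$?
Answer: $447622$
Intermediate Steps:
$m{\left(B \right)} = -2$ ($m{\left(B \right)} = \left(- \frac{1}{2}\right) 4 = -2$)
$j{\left(C \right)} = - 2 C^{2}$
$z = -128$ ($z = 4 \left(- 2 \cdot 4^{2}\right) = 4 \left(\left(-2\right) 16\right) = 4 \left(-32\right) = -128$)
$c{\left(x \right)} = -1920$ ($c{\left(x \right)} = 3 \cdot 5 \left(-128\right) = 3 \left(-640\right) = -1920$)
$k + c{\left(-641 \right)} = 449542 - 1920 = 447622$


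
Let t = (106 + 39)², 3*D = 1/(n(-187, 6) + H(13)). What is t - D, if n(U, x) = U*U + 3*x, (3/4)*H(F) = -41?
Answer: 2203356924/104797 ≈ 21025.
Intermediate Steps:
H(F) = -164/3 (H(F) = (4/3)*(-41) = -164/3)
n(U, x) = U² + 3*x
D = 1/104797 (D = 1/(3*(((-187)² + 3*6) - 164/3)) = 1/(3*((34969 + 18) - 164/3)) = 1/(3*(34987 - 164/3)) = 1/(3*(104797/3)) = (⅓)*(3/104797) = 1/104797 ≈ 9.5423e-6)
t = 21025 (t = 145² = 21025)
t - D = 21025 - 1*1/104797 = 21025 - 1/104797 = 2203356924/104797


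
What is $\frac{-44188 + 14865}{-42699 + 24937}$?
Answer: $\frac{29323}{17762} \approx 1.6509$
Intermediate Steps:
$\frac{-44188 + 14865}{-42699 + 24937} = - \frac{29323}{-17762} = \left(-29323\right) \left(- \frac{1}{17762}\right) = \frac{29323}{17762}$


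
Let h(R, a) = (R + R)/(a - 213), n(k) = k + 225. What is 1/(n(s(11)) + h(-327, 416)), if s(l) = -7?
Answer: 203/43600 ≈ 0.0046560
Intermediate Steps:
n(k) = 225 + k
h(R, a) = 2*R/(-213 + a) (h(R, a) = (2*R)/(-213 + a) = 2*R/(-213 + a))
1/(n(s(11)) + h(-327, 416)) = 1/((225 - 7) + 2*(-327)/(-213 + 416)) = 1/(218 + 2*(-327)/203) = 1/(218 + 2*(-327)*(1/203)) = 1/(218 - 654/203) = 1/(43600/203) = 203/43600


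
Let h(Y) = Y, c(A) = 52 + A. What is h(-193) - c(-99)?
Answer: -146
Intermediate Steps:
h(-193) - c(-99) = -193 - (52 - 99) = -193 - 1*(-47) = -193 + 47 = -146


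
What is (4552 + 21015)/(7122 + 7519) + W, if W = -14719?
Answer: -215475312/14641 ≈ -14717.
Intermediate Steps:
(4552 + 21015)/(7122 + 7519) + W = (4552 + 21015)/(7122 + 7519) - 14719 = 25567/14641 - 14719 = -215475312/14641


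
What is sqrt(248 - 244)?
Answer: 2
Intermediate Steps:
sqrt(248 - 244) = sqrt(4) = 2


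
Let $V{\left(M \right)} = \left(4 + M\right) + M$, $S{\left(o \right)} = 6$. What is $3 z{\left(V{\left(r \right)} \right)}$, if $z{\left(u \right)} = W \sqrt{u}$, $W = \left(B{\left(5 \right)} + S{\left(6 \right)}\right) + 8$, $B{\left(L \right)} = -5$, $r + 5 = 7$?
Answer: $54 \sqrt{2} \approx 76.368$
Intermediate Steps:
$r = 2$ ($r = -5 + 7 = 2$)
$V{\left(M \right)} = 4 + 2 M$
$W = 9$ ($W = \left(-5 + 6\right) + 8 = 1 + 8 = 9$)
$z{\left(u \right)} = 9 \sqrt{u}$
$3 z{\left(V{\left(r \right)} \right)} = 3 \cdot 9 \sqrt{4 + 2 \cdot 2} = 3 \cdot 9 \sqrt{4 + 4} = 3 \cdot 9 \sqrt{8} = 3 \cdot 9 \cdot 2 \sqrt{2} = 3 \cdot 18 \sqrt{2} = 54 \sqrt{2}$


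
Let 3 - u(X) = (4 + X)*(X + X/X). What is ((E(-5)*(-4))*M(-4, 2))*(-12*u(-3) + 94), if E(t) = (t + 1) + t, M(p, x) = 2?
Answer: 2448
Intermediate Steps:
E(t) = 1 + 2*t (E(t) = (1 + t) + t = 1 + 2*t)
u(X) = 3 - (1 + X)*(4 + X) (u(X) = 3 - (4 + X)*(X + X/X) = 3 - (4 + X)*(X + 1) = 3 - (4 + X)*(1 + X) = 3 - (1 + X)*(4 + X))
((E(-5)*(-4))*M(-4, 2))*(-12*u(-3) + 94) = (((1 + 2*(-5))*(-4))*2)*(-12*(-1 - 1*(-3)**2 - 5*(-3)) + 94) = (((1 - 10)*(-4))*2)*(-12*(-1 - 1*9 + 15) + 94) = (-9*(-4)*2)*(-12*(-1 - 9 + 15) + 94) = (36*2)*(-12*5 + 94) = 72*(-60 + 94) = 72*34 = 2448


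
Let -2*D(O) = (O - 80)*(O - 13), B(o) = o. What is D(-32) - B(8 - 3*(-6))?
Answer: -2546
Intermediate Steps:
D(O) = -(-80 + O)*(-13 + O)/2 (D(O) = -(O - 80)*(O - 13)/2 = -(-80 + O)*(-13 + O)/2)
D(-32) - B(8 - 3*(-6)) = (-520 - ½*(-32)² + (93/2)*(-32)) - (8 - 3*(-6)) = (-520 - ½*1024 - 1488) - (8 + 18) = (-520 - 512 - 1488) - 1*26 = -2520 - 26 = -2546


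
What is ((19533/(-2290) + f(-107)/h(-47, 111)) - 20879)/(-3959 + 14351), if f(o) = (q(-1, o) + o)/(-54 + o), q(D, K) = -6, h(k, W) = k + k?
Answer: -60324704261/30012840760 ≈ -2.0100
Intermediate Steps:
h(k, W) = 2*k
f(o) = (-6 + o)/(-54 + o)
((19533/(-2290) + f(-107)/h(-47, 111)) - 20879)/(-3959 + 14351) = ((19533/(-2290) + ((-6 - 107)/(-54 - 107))/((2*(-47)))) - 20879)/(-3959 + 14351) = ((19533*(-1/2290) + (-113/(-161))/(-94)) - 20879)/10392 = ((-19533/2290 - 1/161*(-113)*(-1/94)) - 20879)*(1/10392) = ((-19533/2290 + (113/161)*(-1/94)) - 20879)*(1/10392) = ((-19533/2290 - 113/15134) - 20879)*(1/10392) = (-73967798/8664215 - 20879)*(1/10392) = -180974112783/8664215*1/10392 = -60324704261/30012840760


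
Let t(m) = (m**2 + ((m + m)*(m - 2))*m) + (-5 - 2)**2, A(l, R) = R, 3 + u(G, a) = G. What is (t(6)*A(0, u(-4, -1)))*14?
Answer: -36554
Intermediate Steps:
u(G, a) = -3 + G
t(m) = 49 + m**2 + 2*m**2*(-2 + m) (t(m) = (m**2 + ((2*m)*(-2 + m))*m) + (-7)**2 = (m**2 + (2*m*(-2 + m))*m) + 49 = (m**2 + 2*m**2*(-2 + m)) + 49 = 49 + m**2 + 2*m**2*(-2 + m))
(t(6)*A(0, u(-4, -1)))*14 = ((49 - 3*6**2 + 2*6**3)*(-3 - 4))*14 = ((49 - 3*36 + 2*216)*(-7))*14 = ((49 - 108 + 432)*(-7))*14 = (373*(-7))*14 = -2611*14 = -36554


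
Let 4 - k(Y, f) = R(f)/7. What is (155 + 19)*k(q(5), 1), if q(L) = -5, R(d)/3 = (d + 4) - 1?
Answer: 2784/7 ≈ 397.71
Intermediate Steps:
R(d) = 9 + 3*d (R(d) = 3*((d + 4) - 1) = 3*((4 + d) - 1) = 3*(3 + d) = 9 + 3*d)
k(Y, f) = 19/7 - 3*f/7 (k(Y, f) = 4 - (9 + 3*f)/7 = 4 - (9/7 + 3*f/7) = 4 + (-9/7 - 3*f/7) = 19/7 - 3*f/7)
(155 + 19)*k(q(5), 1) = (155 + 19)*(19/7 - 3/7*1) = 174*(19/7 - 3/7) = 174*(16/7) = 2784/7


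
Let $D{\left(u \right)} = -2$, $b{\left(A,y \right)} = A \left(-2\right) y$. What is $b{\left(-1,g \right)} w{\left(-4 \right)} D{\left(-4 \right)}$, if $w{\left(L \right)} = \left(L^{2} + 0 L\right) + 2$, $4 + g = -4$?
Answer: $576$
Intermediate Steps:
$g = -8$ ($g = -4 - 4 = -8$)
$b{\left(A,y \right)} = - 2 A y$
$w{\left(L \right)} = 2 + L^{2}$ ($w{\left(L \right)} = \left(L^{2} + 0\right) + 2 = L^{2} + 2 = 2 + L^{2}$)
$b{\left(-1,g \right)} w{\left(-4 \right)} D{\left(-4 \right)} = \left(-2\right) \left(-1\right) \left(-8\right) \left(2 + \left(-4\right)^{2}\right) \left(-2\right) = - 16 \left(2 + 16\right) \left(-2\right) = \left(-16\right) 18 \left(-2\right) = \left(-288\right) \left(-2\right) = 576$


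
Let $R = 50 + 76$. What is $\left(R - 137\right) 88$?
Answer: $-968$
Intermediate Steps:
$R = 126$
$\left(R - 137\right) 88 = \left(126 - 137\right) 88 = \left(-11\right) 88 = -968$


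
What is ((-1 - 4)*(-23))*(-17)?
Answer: -1955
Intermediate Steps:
((-1 - 4)*(-23))*(-17) = -5*(-23)*(-17) = 115*(-17) = -1955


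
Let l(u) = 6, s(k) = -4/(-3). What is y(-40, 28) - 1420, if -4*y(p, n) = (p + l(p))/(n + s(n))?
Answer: -249869/176 ≈ -1419.7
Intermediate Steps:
s(k) = 4/3 (s(k) = -4*(-⅓) = 4/3)
y(p, n) = -(6 + p)/(4*(4/3 + n)) (y(p, n) = -(p + 6)/(4*(n + 4/3)) = -(6 + p)/(4*(4/3 + n)))
y(-40, 28) - 1420 = 3*(-6 - 1*(-40))/(4*(4 + 3*28)) - 1420 = 3*(-6 + 40)/(4*(4 + 84)) - 1420 = (¾)*34/88 - 1420 = (¾)*(1/88)*34 - 1420 = 51/176 - 1420 = -249869/176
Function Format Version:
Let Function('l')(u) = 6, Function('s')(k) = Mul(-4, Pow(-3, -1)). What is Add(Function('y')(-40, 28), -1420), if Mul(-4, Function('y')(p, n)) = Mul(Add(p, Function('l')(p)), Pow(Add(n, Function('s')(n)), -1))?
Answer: Rational(-249869, 176) ≈ -1419.7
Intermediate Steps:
Function('s')(k) = Rational(4, 3) (Function('s')(k) = Mul(-4, Rational(-1, 3)) = Rational(4, 3))
Function('y')(p, n) = Mul(Rational(-1, 4), Pow(Add(Rational(4, 3), n), -1), Add(6, p)) (Function('y')(p, n) = Mul(Rational(-1, 4), Mul(Add(p, 6), Pow(Add(n, Rational(4, 3)), -1))) = Mul(Rational(-1, 4), Mul(Add(6, p), Pow(Add(Rational(4, 3), n), -1))) = Mul(Rational(-1, 4), Mul(Pow(Add(Rational(4, 3), n), -1), Add(6, p))) = Mul(Rational(-1, 4), Pow(Add(Rational(4, 3), n), -1), Add(6, p)))
Add(Function('y')(-40, 28), -1420) = Add(Mul(Rational(3, 4), Pow(Add(4, Mul(3, 28)), -1), Add(-6, Mul(-1, -40))), -1420) = Add(Mul(Rational(3, 4), Pow(Add(4, 84), -1), Add(-6, 40)), -1420) = Add(Mul(Rational(3, 4), Pow(88, -1), 34), -1420) = Add(Mul(Rational(3, 4), Rational(1, 88), 34), -1420) = Add(Rational(51, 176), -1420) = Rational(-249869, 176)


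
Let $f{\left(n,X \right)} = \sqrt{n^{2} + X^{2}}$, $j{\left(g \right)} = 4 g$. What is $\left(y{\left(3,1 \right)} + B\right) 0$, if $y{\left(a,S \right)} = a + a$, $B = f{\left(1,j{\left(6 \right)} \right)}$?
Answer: $0$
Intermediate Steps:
$f{\left(n,X \right)} = \sqrt{X^{2} + n^{2}}$
$B = \sqrt{577}$ ($B = \sqrt{\left(4 \cdot 6\right)^{2} + 1^{2}} = \sqrt{24^{2} + 1} = \sqrt{576 + 1} = \sqrt{577} \approx 24.021$)
$y{\left(a,S \right)} = 2 a$
$\left(y{\left(3,1 \right)} + B\right) 0 = \left(2 \cdot 3 + \sqrt{577}\right) 0 = \left(6 + \sqrt{577}\right) 0 = 0$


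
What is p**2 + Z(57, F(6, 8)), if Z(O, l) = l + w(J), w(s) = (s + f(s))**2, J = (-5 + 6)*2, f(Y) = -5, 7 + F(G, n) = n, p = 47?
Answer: 2219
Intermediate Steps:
F(G, n) = -7 + n
J = 2 (J = 1*2 = 2)
w(s) = (-5 + s)**2 (w(s) = (s - 5)**2 = (-5 + s)**2)
Z(O, l) = 9 + l (Z(O, l) = l + (-5 + 2)**2 = l + (-3)**2 = l + 9 = 9 + l)
p**2 + Z(57, F(6, 8)) = 47**2 + (9 + (-7 + 8)) = 2209 + (9 + 1) = 2209 + 10 = 2219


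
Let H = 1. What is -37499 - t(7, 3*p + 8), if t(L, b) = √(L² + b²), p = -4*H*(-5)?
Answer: -37499 - √4673 ≈ -37567.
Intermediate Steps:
p = 20 (p = -4*1*(-5) = -4*(-5) = 20)
-37499 - t(7, 3*p + 8) = -37499 - √(7² + (3*20 + 8)²) = -37499 - √(49 + (60 + 8)²) = -37499 - √(49 + 68²) = -37499 - √(49 + 4624) = -37499 - √4673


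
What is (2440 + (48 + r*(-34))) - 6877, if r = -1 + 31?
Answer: -5409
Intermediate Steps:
r = 30
(2440 + (48 + r*(-34))) - 6877 = (2440 + (48 + 30*(-34))) - 6877 = (2440 + (48 - 1020)) - 6877 = (2440 - 972) - 6877 = 1468 - 6877 = -5409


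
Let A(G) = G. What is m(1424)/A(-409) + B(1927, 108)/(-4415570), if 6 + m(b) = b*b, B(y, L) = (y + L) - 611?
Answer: -4476880480658/902984065 ≈ -4957.9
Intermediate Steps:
B(y, L) = -611 + L + y (B(y, L) = (L + y) - 611 = -611 + L + y)
m(b) = -6 + b² (m(b) = -6 + b*b = -6 + b²)
m(1424)/A(-409) + B(1927, 108)/(-4415570) = (-6 + 1424²)/(-409) + (-611 + 108 + 1927)/(-4415570) = (-6 + 2027776)*(-1/409) + 1424*(-1/4415570) = 2027770*(-1/409) - 712/2207785 = -2027770/409 - 712/2207785 = -4476880480658/902984065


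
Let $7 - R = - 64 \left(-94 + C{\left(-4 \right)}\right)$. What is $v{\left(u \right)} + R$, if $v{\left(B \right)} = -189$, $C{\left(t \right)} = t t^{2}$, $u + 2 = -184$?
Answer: $-10294$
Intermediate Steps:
$u = -186$ ($u = -2 - 184 = -186$)
$C{\left(t \right)} = t^{3}$
$R = -10105$ ($R = 7 - - 64 \left(-94 + \left(-4\right)^{3}\right) = 7 - - 64 \left(-94 - 64\right) = 7 - \left(-64\right) \left(-158\right) = 7 - 10112 = -10105$)
$v{\left(u \right)} + R = -189 - 10105 = -10294$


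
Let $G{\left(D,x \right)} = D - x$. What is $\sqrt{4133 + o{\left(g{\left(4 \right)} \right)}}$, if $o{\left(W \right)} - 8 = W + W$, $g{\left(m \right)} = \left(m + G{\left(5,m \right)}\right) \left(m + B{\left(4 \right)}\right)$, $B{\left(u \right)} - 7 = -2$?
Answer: $\sqrt{4231} \approx 65.046$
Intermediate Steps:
$B{\left(u \right)} = 5$ ($B{\left(u \right)} = 7 - 2 = 5$)
$g{\left(m \right)} = 25 + 5 m$ ($g{\left(m \right)} = \left(m - \left(-5 + m\right)\right) \left(m + 5\right) = 5 \left(5 + m\right) = 25 + 5 m$)
$o{\left(W \right)} = 8 + 2 W$ ($o{\left(W \right)} = 8 + \left(W + W\right) = 8 + 2 W$)
$\sqrt{4133 + o{\left(g{\left(4 \right)} \right)}} = \sqrt{4133 + \left(8 + 2 \left(25 + 5 \cdot 4\right)\right)} = \sqrt{4133 + \left(8 + 2 \left(25 + 20\right)\right)} = \sqrt{4133 + \left(8 + 2 \cdot 45\right)} = \sqrt{4133 + \left(8 + 90\right)} = \sqrt{4133 + 98} = \sqrt{4231}$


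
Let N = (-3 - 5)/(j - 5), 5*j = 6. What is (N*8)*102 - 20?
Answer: 32260/19 ≈ 1697.9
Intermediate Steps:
j = 6/5 (j = (⅕)*6 = 6/5 ≈ 1.2000)
N = 40/19 (N = (-3 - 5)/(6/5 - 5) = -8/(-19/5) = -8*(-5/19) = 40/19 ≈ 2.1053)
(N*8)*102 - 20 = ((40/19)*8)*102 - 20 = (320/19)*102 - 20 = 32640/19 - 20 = 32260/19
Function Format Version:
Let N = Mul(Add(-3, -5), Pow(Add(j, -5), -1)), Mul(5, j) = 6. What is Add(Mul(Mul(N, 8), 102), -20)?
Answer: Rational(32260, 19) ≈ 1697.9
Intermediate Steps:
j = Rational(6, 5) (j = Mul(Rational(1, 5), 6) = Rational(6, 5) ≈ 1.2000)
N = Rational(40, 19) (N = Mul(Add(-3, -5), Pow(Add(Rational(6, 5), -5), -1)) = Mul(-8, Pow(Rational(-19, 5), -1)) = Mul(-8, Rational(-5, 19)) = Rational(40, 19) ≈ 2.1053)
Add(Mul(Mul(N, 8), 102), -20) = Add(Mul(Mul(Rational(40, 19), 8), 102), -20) = Add(Mul(Rational(320, 19), 102), -20) = Add(Rational(32640, 19), -20) = Rational(32260, 19)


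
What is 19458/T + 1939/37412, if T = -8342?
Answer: -355893779/156045452 ≈ -2.2807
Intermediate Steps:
19458/T + 1939/37412 = 19458/(-8342) + 1939/37412 = 19458*(-1/8342) + 1939*(1/37412) = -9729/4171 + 1939/37412 = -355893779/156045452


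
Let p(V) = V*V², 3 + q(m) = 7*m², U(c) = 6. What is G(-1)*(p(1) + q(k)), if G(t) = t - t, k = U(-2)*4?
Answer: 0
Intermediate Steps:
k = 24 (k = 6*4 = 24)
G(t) = 0
q(m) = -3 + 7*m²
p(V) = V³
G(-1)*(p(1) + q(k)) = 0*(1³ + (-3 + 7*24²)) = 0*(1 + (-3 + 7*576)) = 0*(1 + (-3 + 4032)) = 0*(1 + 4029) = 0*4030 = 0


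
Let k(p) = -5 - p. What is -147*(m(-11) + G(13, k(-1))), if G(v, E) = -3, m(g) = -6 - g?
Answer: -294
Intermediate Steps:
-147*(m(-11) + G(13, k(-1))) = -147*((-6 - 1*(-11)) - 3) = -147*((-6 + 11) - 3) = -147*(5 - 3) = -147*2 = -294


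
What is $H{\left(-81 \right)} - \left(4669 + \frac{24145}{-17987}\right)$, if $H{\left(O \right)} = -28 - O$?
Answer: $- \frac{83003847}{17987} \approx -4614.7$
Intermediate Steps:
$H{\left(-81 \right)} - \left(4669 + \frac{24145}{-17987}\right) = \left(-28 - -81\right) - \left(4669 + \frac{24145}{-17987}\right) = \left(-28 + 81\right) - \frac{83957158}{17987} = 53 + \left(\frac{24145}{17987} - 4669\right) = 53 - \frac{83957158}{17987} = - \frac{83003847}{17987}$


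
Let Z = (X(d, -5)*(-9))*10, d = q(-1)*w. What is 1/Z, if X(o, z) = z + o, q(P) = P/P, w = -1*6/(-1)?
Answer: -1/90 ≈ -0.011111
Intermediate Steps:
w = 6 (w = -6*(-1) = 6)
q(P) = 1
d = 6 (d = 1*6 = 6)
X(o, z) = o + z
Z = -90 (Z = ((6 - 5)*(-9))*10 = (1*(-9))*10 = -9*10 = -90)
1/Z = 1/(-90) = -1/90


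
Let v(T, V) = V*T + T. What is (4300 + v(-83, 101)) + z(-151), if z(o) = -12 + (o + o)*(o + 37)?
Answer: 30250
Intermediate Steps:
v(T, V) = T + T*V (v(T, V) = T*V + T = T + T*V)
z(o) = -12 + 2*o*(37 + o) (z(o) = -12 + (2*o)*(37 + o) = -12 + 2*o*(37 + o))
(4300 + v(-83, 101)) + z(-151) = (4300 - 83*(1 + 101)) + (-12 + 2*(-151)**2 + 74*(-151)) = (4300 - 83*102) + (-12 + 2*22801 - 11174) = (4300 - 8466) + (-12 + 45602 - 11174) = -4166 + 34416 = 30250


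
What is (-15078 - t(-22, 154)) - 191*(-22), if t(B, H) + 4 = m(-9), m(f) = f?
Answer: -10863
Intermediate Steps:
t(B, H) = -13 (t(B, H) = -4 - 9 = -13)
(-15078 - t(-22, 154)) - 191*(-22) = (-15078 - 1*(-13)) - 191*(-22) = (-15078 + 13) - 1*(-4202) = -15065 + 4202 = -10863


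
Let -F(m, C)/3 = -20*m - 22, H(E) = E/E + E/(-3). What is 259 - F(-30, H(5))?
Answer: 1993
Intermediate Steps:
H(E) = 1 - E/3 (H(E) = 1 + E*(-⅓) = 1 - E/3)
F(m, C) = 66 + 60*m (F(m, C) = -3*(-20*m - 22) = -3*(-22 - 20*m) = 66 + 60*m)
259 - F(-30, H(5)) = 259 - (66 + 60*(-30)) = 259 - (66 - 1800) = 259 - 1*(-1734) = 259 + 1734 = 1993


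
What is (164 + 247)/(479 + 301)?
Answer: 137/260 ≈ 0.52692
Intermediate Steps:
(164 + 247)/(479 + 301) = 411/780 = 411*(1/780) = 137/260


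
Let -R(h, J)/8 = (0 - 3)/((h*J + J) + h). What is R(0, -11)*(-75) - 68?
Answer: 1052/11 ≈ 95.636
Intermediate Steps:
R(h, J) = 24/(J + h + J*h) (R(h, J) = -8*(0 - 3)/((h*J + J) + h) = -(-24)/((J*h + J) + h) = -(-24)/((J + J*h) + h) = -(-24)/(J + h + J*h) = 24/(J + h + J*h))
R(0, -11)*(-75) - 68 = (24/(-11 + 0 - 11*0))*(-75) - 68 = (24/(-11 + 0 + 0))*(-75) - 68 = (24/(-11))*(-75) - 68 = (24*(-1/11))*(-75) - 68 = -24/11*(-75) - 68 = 1800/11 - 68 = 1052/11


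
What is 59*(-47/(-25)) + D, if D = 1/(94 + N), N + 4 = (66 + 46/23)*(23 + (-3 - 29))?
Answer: 1447481/13050 ≈ 110.92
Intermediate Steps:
N = -616 (N = -4 + (66 + 46/23)*(23 + (-3 - 29)) = -4 + (66 + 46*(1/23))*(23 - 32) = -4 + (66 + 2)*(-9) = -4 + 68*(-9) = -4 - 612 = -616)
D = -1/522 (D = 1/(94 - 616) = 1/(-522) = -1/522 ≈ -0.0019157)
59*(-47/(-25)) + D = 59*(-47/(-25)) - 1/522 = 59*(-47*(-1/25)) - 1/522 = 59*(47/25) - 1/522 = 2773/25 - 1/522 = 1447481/13050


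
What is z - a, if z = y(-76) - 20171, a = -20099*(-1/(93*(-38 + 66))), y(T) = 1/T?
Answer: -249590732/12369 ≈ -20179.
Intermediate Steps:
a = 20099/2604 (a = -20099/((-93*28)) = -20099/(-2604) = -20099*(-1/2604) = 20099/2604 ≈ 7.7185)
z = -1532997/76 (z = 1/(-76) - 20171 = -1/76 - 20171 = -1532997/76 ≈ -20171.)
z - a = -1532997/76 - 1*20099/2604 = -1532997/76 - 20099/2604 = -249590732/12369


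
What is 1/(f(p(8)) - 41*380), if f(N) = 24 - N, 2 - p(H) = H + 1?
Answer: -1/15549 ≈ -6.4313e-5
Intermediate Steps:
p(H) = 1 - H (p(H) = 2 - (H + 1) = 2 - (1 + H) = 2 + (-1 - H) = 1 - H)
1/(f(p(8)) - 41*380) = 1/((24 - (1 - 1*8)) - 41*380) = 1/((24 - (1 - 8)) - 15580) = 1/((24 - 1*(-7)) - 15580) = 1/((24 + 7) - 15580) = 1/(31 - 15580) = 1/(-15549) = -1/15549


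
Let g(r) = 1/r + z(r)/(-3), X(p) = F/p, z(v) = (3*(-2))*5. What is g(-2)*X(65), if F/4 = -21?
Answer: -798/65 ≈ -12.277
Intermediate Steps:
F = -84 (F = 4*(-21) = -84)
z(v) = -30 (z(v) = -6*5 = -30)
X(p) = -84/p
g(r) = 10 + 1/r (g(r) = 1/r - 30/(-3) = 1/r - 30*(-⅓) = 1/r + 10 = 10 + 1/r)
g(-2)*X(65) = (10 + 1/(-2))*(-84/65) = (10 - ½)*(-84*1/65) = (19/2)*(-84/65) = -798/65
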